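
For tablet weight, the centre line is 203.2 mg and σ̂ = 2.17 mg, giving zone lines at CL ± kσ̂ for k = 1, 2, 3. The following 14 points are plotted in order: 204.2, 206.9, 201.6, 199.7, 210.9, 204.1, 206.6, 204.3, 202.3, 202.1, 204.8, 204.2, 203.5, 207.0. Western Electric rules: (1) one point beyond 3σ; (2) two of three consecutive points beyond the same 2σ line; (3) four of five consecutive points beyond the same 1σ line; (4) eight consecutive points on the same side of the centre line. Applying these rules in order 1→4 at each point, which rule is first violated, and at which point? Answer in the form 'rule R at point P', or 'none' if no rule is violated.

rule 1 at point 5

Zone of each point (C = within 1σ̂, B = 1σ̂–2σ̂, A = 2σ̂–3σ̂, * = beyond 3σ̂; sign = side of CL): 1:+C, 2:+B, 3:-C, 4:-B, 5:+*, 6:+C, 7:+B, 8:+C, 9:-C, 10:-C, 11:+C, 12:+C, 13:+C, 14:+B
Rule 1 (one point beyond the 3σ limits) is satisfied at point 5.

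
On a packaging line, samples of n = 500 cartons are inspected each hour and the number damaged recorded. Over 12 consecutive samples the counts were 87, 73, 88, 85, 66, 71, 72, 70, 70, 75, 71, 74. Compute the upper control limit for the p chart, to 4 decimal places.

0.1983

p̄ = Σdᵢ / (k·n) = 902 / (12 × 500) = 0.15033
UCL = p̄ + 3·√(p̄(1−p̄)/n) = 0.15033 + 3 × √(0.15033×0.84967/500) = 0.15033 + 3 × 0.01598 = 0.19828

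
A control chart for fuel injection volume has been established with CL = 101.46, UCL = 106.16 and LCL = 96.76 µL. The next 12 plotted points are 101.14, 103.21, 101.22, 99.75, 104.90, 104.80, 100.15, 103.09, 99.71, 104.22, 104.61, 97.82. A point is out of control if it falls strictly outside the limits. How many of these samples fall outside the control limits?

All 12 points lie within [96.76, 106.16].

0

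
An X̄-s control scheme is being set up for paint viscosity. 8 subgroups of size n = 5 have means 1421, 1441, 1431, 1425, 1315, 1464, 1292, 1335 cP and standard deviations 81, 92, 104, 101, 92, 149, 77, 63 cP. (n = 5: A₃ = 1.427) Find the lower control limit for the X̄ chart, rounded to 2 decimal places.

X̄̄ = (1421 + 1441 + 1431 + 1425 + 1315 + 1464 + 1292 + 1335) / 8 = 1390.5000
s̄ = (81 + 92 + 104 + 101 + 92 + 149 + 77 + 63) / 8 = 94.8750
LCL = X̄̄ − A₃·s̄ = 1390.5000 − 1.427 × 94.8750 = 1255.1134

1255.11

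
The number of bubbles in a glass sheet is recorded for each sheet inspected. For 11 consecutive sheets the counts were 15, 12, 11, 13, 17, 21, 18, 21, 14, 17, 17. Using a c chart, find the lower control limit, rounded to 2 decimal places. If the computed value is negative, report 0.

c̄ = (15 + 12 + 11 + 13 + 17 + 21 + 18 + 21 + 14 + 17 + 17) / 11 = 176 / 11 = 16.0000
LCL = c̄ − 3√c̄ = 16.0000 − 3 × 4.0000 = 4.0000

4.00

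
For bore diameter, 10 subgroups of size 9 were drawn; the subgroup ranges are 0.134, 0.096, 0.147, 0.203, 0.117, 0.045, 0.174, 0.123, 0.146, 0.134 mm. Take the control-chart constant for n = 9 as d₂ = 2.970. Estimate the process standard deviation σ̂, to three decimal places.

0.044

R̄ = (0.134 + 0.096 + 0.147 + 0.203 + 0.117 + 0.045 + 0.174 + 0.123 + 0.146 + 0.134) / 10 = 0.1319
σ̂ = R̄ / d₂ = 0.1319 / 2.970 = 0.0444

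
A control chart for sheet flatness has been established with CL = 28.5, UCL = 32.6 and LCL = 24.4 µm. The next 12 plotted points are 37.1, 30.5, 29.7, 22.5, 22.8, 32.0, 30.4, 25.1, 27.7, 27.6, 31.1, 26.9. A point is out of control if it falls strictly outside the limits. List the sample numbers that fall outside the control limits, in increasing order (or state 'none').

Compare each point to [24.4, 32.6]: sample 1 = 37.1 > UCL; sample 4 = 22.5 < LCL; sample 5 = 22.8 < LCL.

1, 4, 5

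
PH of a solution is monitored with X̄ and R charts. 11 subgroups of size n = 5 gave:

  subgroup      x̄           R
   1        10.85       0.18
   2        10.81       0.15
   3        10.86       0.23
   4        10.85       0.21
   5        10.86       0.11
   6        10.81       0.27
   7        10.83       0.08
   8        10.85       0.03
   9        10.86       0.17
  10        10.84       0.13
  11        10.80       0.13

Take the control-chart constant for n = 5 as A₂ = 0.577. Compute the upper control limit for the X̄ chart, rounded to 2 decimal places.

X̄̄ = (10.85 + 10.81 + 10.86 + 10.85 + 10.86 + 10.81 + 10.83 + 10.85 + 10.86 + 10.84 + 10.80) / 11 = 119.2200 / 11 = 10.8382
R̄ = (0.18 + 0.15 + 0.23 + 0.21 + 0.11 + 0.27 + 0.08 + 0.03 + 0.17 + 0.13 + 0.13) / 11 = 1.6900 / 11 = 0.1536
UCL = X̄̄ + A₂·R̄ = 10.8382 + 0.577 × 0.1536 = 10.9268

10.93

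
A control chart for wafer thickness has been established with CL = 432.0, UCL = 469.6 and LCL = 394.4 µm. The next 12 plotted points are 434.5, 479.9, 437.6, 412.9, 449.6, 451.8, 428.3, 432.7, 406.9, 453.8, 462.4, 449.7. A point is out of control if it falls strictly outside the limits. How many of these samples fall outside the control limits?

Compare each point to [394.4, 469.6]: sample 2 = 479.9 > UCL.

1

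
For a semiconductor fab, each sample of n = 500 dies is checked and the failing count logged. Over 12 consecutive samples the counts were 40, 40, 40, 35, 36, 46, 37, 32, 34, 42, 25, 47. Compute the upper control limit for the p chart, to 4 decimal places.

0.1111

p̄ = Σdᵢ / (k·n) = 454 / (12 × 500) = 0.07567
UCL = p̄ + 3·√(p̄(1−p̄)/n) = 0.07567 + 3 × √(0.07567×0.92433/500) = 0.07567 + 3 × 0.01183 = 0.11115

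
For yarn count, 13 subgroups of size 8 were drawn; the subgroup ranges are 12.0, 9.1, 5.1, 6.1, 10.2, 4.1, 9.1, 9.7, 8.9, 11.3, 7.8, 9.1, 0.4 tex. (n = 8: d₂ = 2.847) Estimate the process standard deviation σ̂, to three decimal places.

2.780

R̄ = (12.0 + 9.1 + 5.1 + 6.1 + 10.2 + 4.1 + 9.1 + 9.7 + 8.9 + 11.3 + 7.8 + 9.1 + 0.4) / 13 = 7.9154
σ̂ = R̄ / d₂ = 7.9154 / 2.847 = 2.7803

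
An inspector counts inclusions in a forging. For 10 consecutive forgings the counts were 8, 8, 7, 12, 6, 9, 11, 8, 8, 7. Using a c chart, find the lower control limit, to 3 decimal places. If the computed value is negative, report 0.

0.000

c̄ = (8 + 8 + 7 + 12 + 6 + 9 + 11 + 8 + 8 + 7) / 10 = 84 / 10 = 8.4000
LCL = c̄ − 3√c̄ = 8.4000 − 3 × 2.8983 = -0.2948 → 0 (cannot be negative)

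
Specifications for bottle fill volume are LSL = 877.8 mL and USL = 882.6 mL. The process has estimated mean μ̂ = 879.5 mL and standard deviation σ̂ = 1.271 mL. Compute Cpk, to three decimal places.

Cpu = (USL − μ̂) / (3σ̂) = (882.6 − 879.5) / (3 × 1.271) = 0.8130; Cpl = (μ̂ − LSL) / (3σ̂) = (879.5 − 877.8) / (3 × 1.271) = 0.4458; Cpk = min(Cpu, Cpl) = 0.4458

0.446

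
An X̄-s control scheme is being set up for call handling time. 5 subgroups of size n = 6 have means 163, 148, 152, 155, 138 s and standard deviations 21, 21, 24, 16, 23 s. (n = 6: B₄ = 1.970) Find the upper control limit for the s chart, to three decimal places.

41.370

s̄ = (21 + 21 + 24 + 16 + 23) / 5 = 21.0000
UCL_s = B₄·s̄ = 1.970 × 21.0000 = 41.3700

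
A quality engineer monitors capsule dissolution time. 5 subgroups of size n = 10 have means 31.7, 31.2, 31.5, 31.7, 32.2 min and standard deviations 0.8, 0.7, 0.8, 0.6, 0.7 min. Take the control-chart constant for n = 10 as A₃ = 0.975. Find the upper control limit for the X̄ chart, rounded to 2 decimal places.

X̄̄ = (31.7 + 31.2 + 31.5 + 31.7 + 32.2) / 5 = 31.6600
s̄ = (0.8 + 0.7 + 0.8 + 0.6 + 0.7) / 5 = 0.7200
UCL = X̄̄ + A₃·s̄ = 31.6600 + 0.975 × 0.7200 = 32.3620

32.36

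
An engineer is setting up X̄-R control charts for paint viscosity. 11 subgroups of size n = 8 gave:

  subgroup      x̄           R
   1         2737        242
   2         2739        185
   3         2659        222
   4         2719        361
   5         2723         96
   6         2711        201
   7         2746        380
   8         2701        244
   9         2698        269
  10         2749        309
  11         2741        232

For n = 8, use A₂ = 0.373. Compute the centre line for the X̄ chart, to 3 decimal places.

X̄̄ = (2737 + 2739 + 2659 + 2719 + 2723 + 2711 + 2746 + 2701 + 2698 + 2749 + 2741) / 11 = 29923.0000 / 11 = 2720.2727
CL = X̄̄ = 2720.2727

2720.273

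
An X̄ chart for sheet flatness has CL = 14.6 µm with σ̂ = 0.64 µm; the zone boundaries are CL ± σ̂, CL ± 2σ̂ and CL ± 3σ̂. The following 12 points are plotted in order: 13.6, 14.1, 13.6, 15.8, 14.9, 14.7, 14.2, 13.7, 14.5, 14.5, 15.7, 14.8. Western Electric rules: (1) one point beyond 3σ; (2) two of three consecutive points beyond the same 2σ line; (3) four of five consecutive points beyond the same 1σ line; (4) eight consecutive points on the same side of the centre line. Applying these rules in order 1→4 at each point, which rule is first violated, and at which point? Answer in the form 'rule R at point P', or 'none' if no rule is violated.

none

Zone of each point (C = within 1σ̂, B = 1σ̂–2σ̂, A = 2σ̂–3σ̂, * = beyond 3σ̂; sign = side of CL): 1:-B, 2:-C, 3:-B, 4:+B, 5:+C, 6:+C, 7:-C, 8:-B, 9:-C, 10:-C, 11:+B, 12:+C
No rule fires across all 12 points.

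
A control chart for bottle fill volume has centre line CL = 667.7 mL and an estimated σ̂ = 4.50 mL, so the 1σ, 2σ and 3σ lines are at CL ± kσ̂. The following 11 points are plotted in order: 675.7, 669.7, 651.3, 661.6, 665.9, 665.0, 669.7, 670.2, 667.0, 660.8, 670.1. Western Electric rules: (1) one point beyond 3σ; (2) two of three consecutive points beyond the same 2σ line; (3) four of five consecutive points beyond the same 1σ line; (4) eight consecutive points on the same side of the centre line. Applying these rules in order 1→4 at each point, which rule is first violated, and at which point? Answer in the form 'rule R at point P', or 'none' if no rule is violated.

rule 1 at point 3

Zone of each point (C = within 1σ̂, B = 1σ̂–2σ̂, A = 2σ̂–3σ̂, * = beyond 3σ̂; sign = side of CL): 1:+B, 2:+C, 3:-*, 4:-B, 5:-C, 6:-C, 7:+C, 8:+C, 9:-C, 10:-B, 11:+C
Rule 1 (one point beyond the 3σ limits) is satisfied at point 3.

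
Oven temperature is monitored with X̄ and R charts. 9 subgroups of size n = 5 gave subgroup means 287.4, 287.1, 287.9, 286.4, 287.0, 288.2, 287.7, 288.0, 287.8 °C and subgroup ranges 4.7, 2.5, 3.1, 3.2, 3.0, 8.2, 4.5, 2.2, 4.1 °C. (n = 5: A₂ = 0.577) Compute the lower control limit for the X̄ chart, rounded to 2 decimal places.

285.22

X̄̄ = (287.4 + 287.1 + 287.9 + 286.4 + 287.0 + 288.2 + 287.7 + 288.0 + 287.8) / 9 = 2587.5000 / 9 = 287.5000
R̄ = (4.7 + 2.5 + 3.1 + 3.2 + 3.0 + 8.2 + 4.5 + 2.2 + 4.1) / 9 = 35.5000 / 9 = 3.9444
LCL = X̄̄ − A₂·R̄ = 287.5000 − 0.577 × 3.9444 = 285.2241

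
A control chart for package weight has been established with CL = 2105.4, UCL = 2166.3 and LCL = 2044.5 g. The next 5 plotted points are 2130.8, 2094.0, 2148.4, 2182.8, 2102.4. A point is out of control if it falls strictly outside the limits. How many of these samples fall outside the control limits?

1

Compare each point to [2044.5, 2166.3]: sample 4 = 2182.8 > UCL.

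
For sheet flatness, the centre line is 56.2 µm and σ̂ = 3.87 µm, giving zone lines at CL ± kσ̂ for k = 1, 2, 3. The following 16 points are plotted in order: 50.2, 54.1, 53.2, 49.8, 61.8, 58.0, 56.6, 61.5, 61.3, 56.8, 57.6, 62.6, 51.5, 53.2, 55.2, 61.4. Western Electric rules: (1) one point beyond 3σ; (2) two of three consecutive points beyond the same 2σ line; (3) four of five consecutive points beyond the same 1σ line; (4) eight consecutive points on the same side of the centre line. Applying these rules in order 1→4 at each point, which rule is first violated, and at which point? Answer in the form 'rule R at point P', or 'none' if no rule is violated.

Zone of each point (C = within 1σ̂, B = 1σ̂–2σ̂, A = 2σ̂–3σ̂, * = beyond 3σ̂; sign = side of CL): 1:-B, 2:-C, 3:-C, 4:-B, 5:+B, 6:+C, 7:+C, 8:+B, 9:+B, 10:+C, 11:+C, 12:+B, 13:-B, 14:-C, 15:-C, 16:+B
Rule 4 (eight consecutive points on the same side of the centre line) is satisfied at point 12.

rule 4 at point 12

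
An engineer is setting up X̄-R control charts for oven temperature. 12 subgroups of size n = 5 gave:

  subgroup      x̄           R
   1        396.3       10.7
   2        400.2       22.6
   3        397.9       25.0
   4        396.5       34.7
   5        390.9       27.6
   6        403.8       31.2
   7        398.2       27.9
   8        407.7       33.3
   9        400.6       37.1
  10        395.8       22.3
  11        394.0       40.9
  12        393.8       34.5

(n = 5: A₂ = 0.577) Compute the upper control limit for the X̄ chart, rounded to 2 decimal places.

414.70

X̄̄ = (396.3 + 400.2 + 397.9 + 396.5 + 390.9 + 403.8 + 398.2 + 407.7 + 400.6 + 395.8 + 394.0 + 393.8) / 12 = 4775.7000 / 12 = 397.9750
R̄ = (10.7 + 22.6 + 25.0 + 34.7 + 27.6 + 31.2 + 27.9 + 33.3 + 37.1 + 22.3 + 40.9 + 34.5) / 12 = 347.8000 / 12 = 28.9833
UCL = X̄̄ + A₂·R̄ = 397.9750 + 0.577 × 28.9833 = 414.6984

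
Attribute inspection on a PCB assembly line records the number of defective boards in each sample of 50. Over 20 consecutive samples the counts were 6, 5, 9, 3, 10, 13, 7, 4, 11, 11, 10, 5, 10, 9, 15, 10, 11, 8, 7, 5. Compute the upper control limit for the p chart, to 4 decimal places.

p̄ = Σdᵢ / (k·n) = 169 / (20 × 50) = 0.16900
UCL = p̄ + 3·√(p̄(1−p̄)/n) = 0.16900 + 3 × √(0.16900×0.83100/50) = 0.16900 + 3 × 0.05300 = 0.32799

0.3280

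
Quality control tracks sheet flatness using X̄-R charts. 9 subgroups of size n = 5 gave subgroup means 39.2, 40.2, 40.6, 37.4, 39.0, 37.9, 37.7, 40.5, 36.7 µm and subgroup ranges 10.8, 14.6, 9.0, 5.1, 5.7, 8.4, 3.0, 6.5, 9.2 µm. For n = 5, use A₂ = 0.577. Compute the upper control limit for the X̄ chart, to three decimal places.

43.435

X̄̄ = (39.2 + 40.2 + 40.6 + 37.4 + 39.0 + 37.9 + 37.7 + 40.5 + 36.7) / 9 = 349.2000 / 9 = 38.8000
R̄ = (10.8 + 14.6 + 9.0 + 5.1 + 5.7 + 8.4 + 3.0 + 6.5 + 9.2) / 9 = 72.3000 / 9 = 8.0333
UCL = X̄̄ + A₂·R̄ = 38.8000 + 0.577 × 8.0333 = 43.4352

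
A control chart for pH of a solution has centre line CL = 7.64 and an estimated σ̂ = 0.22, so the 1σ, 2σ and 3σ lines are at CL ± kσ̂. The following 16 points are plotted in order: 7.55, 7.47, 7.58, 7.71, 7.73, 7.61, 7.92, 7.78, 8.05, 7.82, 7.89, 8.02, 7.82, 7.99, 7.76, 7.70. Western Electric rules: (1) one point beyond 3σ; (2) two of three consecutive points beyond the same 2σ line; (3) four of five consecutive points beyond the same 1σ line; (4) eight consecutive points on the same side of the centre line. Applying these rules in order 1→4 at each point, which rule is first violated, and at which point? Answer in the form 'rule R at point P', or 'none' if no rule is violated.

rule 4 at point 14

Zone of each point (C = within 1σ̂, B = 1σ̂–2σ̂, A = 2σ̂–3σ̂, * = beyond 3σ̂; sign = side of CL): 1:-C, 2:-C, 3:-C, 4:+C, 5:+C, 6:-C, 7:+B, 8:+C, 9:+B, 10:+C, 11:+B, 12:+B, 13:+C, 14:+B, 15:+C, 16:+C
Rule 4 (eight consecutive points on the same side of the centre line) is satisfied at point 14.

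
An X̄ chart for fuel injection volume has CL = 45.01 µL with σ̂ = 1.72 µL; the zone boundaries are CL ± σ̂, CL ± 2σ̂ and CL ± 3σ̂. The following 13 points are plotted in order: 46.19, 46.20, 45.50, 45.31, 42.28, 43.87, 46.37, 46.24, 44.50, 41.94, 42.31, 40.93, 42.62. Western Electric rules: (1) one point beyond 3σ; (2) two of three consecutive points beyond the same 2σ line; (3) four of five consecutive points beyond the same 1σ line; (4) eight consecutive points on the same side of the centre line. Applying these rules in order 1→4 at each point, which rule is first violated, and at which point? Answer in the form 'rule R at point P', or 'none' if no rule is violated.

rule 3 at point 13

Zone of each point (C = within 1σ̂, B = 1σ̂–2σ̂, A = 2σ̂–3σ̂, * = beyond 3σ̂; sign = side of CL): 1:+C, 2:+C, 3:+C, 4:+C, 5:-B, 6:-C, 7:+C, 8:+C, 9:-C, 10:-B, 11:-B, 12:-A, 13:-B
Rule 3 (four of five consecutive points beyond the same 1σ limit) is satisfied at point 13.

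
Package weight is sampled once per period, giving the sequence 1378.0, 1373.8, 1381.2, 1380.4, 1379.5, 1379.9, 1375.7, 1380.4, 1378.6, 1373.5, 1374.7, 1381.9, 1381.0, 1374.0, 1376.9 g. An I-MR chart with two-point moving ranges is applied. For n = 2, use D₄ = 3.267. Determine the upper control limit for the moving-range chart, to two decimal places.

11.36

Moving ranges: 4.2, 7.4, 0.8, 0.9, 0.4, 4.2, 4.7, 1.8, 5.1, 1.2, 7.2, 0.9, 7.0, 2.9; M̄R̄ = 48.7000 / 14 = 3.4786
UCL_MR = D₄·M̄R̄ = 3.267 × 3.4786 = 11.3645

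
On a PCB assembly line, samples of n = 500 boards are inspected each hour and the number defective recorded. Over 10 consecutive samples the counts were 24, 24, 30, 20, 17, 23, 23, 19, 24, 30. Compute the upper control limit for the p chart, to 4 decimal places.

p̄ = Σdᵢ / (k·n) = 234 / (10 × 500) = 0.04680
UCL = p̄ + 3·√(p̄(1−p̄)/n) = 0.04680 + 3 × √(0.04680×0.95320/500) = 0.04680 + 3 × 0.00945 = 0.07514

0.0751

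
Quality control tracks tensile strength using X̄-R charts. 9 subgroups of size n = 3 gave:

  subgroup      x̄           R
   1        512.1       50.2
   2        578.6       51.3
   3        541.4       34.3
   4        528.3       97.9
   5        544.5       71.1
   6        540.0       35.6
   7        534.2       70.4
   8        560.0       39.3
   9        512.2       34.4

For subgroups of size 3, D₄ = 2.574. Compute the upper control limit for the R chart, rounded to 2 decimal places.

138.57

R̄ = (50.2 + 51.3 + 34.3 + 97.9 + 71.1 + 35.6 + 70.4 + 39.3 + 34.4) / 9 = 484.5000 / 9 = 53.8333
UCL_R = D₄·R̄ = 2.574 × 53.8333 = 138.5670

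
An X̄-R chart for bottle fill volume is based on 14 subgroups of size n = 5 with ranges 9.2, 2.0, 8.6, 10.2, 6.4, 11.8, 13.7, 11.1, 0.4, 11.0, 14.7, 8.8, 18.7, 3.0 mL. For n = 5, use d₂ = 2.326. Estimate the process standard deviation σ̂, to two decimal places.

3.98

R̄ = (9.2 + 2.0 + 8.6 + 10.2 + 6.4 + 11.8 + 13.7 + 11.1 + 0.4 + 11.0 + 14.7 + 8.8 + 18.7 + 3.0) / 14 = 9.2571
σ̂ = R̄ / d₂ = 9.2571 / 2.326 = 3.9799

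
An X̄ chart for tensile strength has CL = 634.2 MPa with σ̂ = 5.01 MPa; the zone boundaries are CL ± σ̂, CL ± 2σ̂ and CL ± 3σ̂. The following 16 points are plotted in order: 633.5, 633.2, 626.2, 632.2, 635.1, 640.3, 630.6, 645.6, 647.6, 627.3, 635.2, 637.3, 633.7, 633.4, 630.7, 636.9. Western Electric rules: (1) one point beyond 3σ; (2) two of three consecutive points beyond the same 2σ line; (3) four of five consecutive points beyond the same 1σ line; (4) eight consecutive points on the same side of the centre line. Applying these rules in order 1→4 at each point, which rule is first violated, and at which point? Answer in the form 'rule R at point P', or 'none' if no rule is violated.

Zone of each point (C = within 1σ̂, B = 1σ̂–2σ̂, A = 2σ̂–3σ̂, * = beyond 3σ̂; sign = side of CL): 1:-C, 2:-C, 3:-B, 4:-C, 5:+C, 6:+B, 7:-C, 8:+A, 9:+A, 10:-B, 11:+C, 12:+C, 13:-C, 14:-C, 15:-C, 16:+C
Rule 2 (two of three consecutive points beyond the same 2σ limit) is satisfied at point 9.

rule 2 at point 9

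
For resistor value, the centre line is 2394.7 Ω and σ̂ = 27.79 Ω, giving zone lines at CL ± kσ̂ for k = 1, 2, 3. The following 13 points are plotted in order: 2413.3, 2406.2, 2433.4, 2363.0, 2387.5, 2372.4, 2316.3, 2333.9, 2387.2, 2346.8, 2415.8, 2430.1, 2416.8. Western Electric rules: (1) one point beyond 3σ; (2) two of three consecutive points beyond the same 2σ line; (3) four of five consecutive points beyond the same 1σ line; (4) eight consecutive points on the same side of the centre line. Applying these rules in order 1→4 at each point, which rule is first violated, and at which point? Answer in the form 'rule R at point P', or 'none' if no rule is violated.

rule 2 at point 8

Zone of each point (C = within 1σ̂, B = 1σ̂–2σ̂, A = 2σ̂–3σ̂, * = beyond 3σ̂; sign = side of CL): 1:+C, 2:+C, 3:+B, 4:-B, 5:-C, 6:-C, 7:-A, 8:-A, 9:-C, 10:-B, 11:+C, 12:+B, 13:+C
Rule 2 (two of three consecutive points beyond the same 2σ limit) is satisfied at point 8.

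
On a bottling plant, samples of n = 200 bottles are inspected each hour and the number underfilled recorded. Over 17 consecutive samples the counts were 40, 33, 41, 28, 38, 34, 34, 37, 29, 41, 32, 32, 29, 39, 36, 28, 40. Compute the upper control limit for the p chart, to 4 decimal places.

0.2542

p̄ = Σdᵢ / (k·n) = 591 / (17 × 200) = 0.17382
UCL = p̄ + 3·√(p̄(1−p̄)/n) = 0.17382 + 3 × √(0.17382×0.82618/200) = 0.17382 + 3 × 0.02680 = 0.25421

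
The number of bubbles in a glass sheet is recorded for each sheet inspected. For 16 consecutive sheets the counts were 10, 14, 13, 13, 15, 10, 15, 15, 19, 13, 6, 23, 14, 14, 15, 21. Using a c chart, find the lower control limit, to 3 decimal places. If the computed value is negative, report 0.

3.001

c̄ = (10 + 14 + 13 + 13 + 15 + 10 + 15 + 15 + 19 + 13 + 6 + 23 + 14 + 14 + 15 + 21) / 16 = 230 / 16 = 14.3750
LCL = c̄ − 3√c̄ = 14.3750 − 3 × 3.7914 = 3.0007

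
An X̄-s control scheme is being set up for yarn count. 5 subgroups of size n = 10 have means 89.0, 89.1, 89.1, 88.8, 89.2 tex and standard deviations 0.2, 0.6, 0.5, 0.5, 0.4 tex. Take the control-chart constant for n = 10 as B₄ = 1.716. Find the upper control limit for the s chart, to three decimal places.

0.755

s̄ = (0.2 + 0.6 + 0.5 + 0.5 + 0.4) / 5 = 0.4400
UCL_s = B₄·s̄ = 1.716 × 0.4400 = 0.7550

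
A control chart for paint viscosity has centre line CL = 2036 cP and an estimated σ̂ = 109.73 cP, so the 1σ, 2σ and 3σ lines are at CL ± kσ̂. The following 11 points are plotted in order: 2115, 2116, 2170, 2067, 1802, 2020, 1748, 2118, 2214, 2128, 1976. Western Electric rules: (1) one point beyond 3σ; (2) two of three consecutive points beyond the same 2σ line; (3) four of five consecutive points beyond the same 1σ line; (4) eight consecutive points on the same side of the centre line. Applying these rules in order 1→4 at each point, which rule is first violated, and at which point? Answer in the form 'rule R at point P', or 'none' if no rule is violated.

rule 2 at point 7

Zone of each point (C = within 1σ̂, B = 1σ̂–2σ̂, A = 2σ̂–3σ̂, * = beyond 3σ̂; sign = side of CL): 1:+C, 2:+C, 3:+B, 4:+C, 5:-A, 6:-C, 7:-A, 8:+C, 9:+B, 10:+C, 11:-C
Rule 2 (two of three consecutive points beyond the same 2σ limit) is satisfied at point 7.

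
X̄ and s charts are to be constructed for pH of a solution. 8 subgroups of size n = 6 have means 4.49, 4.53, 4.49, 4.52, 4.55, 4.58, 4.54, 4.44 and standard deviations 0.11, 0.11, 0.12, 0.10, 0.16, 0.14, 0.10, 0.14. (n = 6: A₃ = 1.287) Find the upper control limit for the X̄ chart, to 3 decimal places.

X̄̄ = (4.49 + 4.53 + 4.49 + 4.52 + 4.55 + 4.58 + 4.54 + 4.44) / 8 = 4.5175
s̄ = (0.11 + 0.11 + 0.12 + 0.10 + 0.16 + 0.14 + 0.10 + 0.14) / 8 = 0.1225
UCL = X̄̄ + A₃·s̄ = 4.5175 + 1.287 × 0.1225 = 4.6752

4.675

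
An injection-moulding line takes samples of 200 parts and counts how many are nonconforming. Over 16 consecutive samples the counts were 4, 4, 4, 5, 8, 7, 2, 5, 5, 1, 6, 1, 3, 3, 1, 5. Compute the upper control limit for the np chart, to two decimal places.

9.94

p̄ = Σdᵢ / (k·n) = 64 / (16 × 200) = 0.02000
UCL = np̄ + 3·√(np̄(1−p̄)) = 4.0000 + 3 × √(4.0000×0.98000) = 4.0000 + 3 × 1.9799 = 9.9397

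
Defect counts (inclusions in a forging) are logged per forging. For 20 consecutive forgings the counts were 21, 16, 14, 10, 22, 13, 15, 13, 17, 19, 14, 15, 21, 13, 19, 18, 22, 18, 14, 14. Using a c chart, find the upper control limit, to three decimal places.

28.549

c̄ = (21 + 16 + 14 + 10 + 22 + 13 + 15 + 13 + 17 + 19 + 14 + 15 + 21 + 13 + 19 + 18 + 22 + 18 + 14 + 14) / 20 = 328 / 20 = 16.4000
UCL = c̄ + 3√c̄ = 16.4000 + 3 × √16.4000 = 16.4000 + 3 × 4.0497 = 28.5491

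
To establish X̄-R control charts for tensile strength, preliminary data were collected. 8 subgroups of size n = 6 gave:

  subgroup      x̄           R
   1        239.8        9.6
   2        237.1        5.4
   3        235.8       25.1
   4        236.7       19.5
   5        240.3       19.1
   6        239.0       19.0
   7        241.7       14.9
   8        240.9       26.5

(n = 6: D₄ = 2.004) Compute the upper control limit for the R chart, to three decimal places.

R̄ = (9.6 + 5.4 + 25.1 + 19.5 + 19.1 + 19.0 + 14.9 + 26.5) / 8 = 139.1000 / 8 = 17.3875
UCL_R = D₄·R̄ = 2.004 × 17.3875 = 34.8445

34.845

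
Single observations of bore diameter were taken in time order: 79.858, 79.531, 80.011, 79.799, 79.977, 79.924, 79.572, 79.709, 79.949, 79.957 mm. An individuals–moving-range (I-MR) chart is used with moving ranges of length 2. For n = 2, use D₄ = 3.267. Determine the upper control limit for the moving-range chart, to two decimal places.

Moving ranges: 0.327, 0.480, 0.212, 0.178, 0.053, 0.352, 0.137, 0.240, 0.008; M̄R̄ = 1.9870 / 9 = 0.2208
UCL_MR = D₄·M̄R̄ = 3.267 × 0.2208 = 0.7213

0.72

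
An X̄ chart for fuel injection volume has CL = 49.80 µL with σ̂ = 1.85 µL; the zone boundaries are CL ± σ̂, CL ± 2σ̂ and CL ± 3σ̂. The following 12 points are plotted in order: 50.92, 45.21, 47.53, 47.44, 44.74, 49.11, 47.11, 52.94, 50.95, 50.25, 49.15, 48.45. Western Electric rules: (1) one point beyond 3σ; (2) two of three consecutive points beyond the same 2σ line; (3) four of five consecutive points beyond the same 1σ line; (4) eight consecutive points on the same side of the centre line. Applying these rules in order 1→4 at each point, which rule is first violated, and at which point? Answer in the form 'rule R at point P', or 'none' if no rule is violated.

rule 3 at point 5

Zone of each point (C = within 1σ̂, B = 1σ̂–2σ̂, A = 2σ̂–3σ̂, * = beyond 3σ̂; sign = side of CL): 1:+C, 2:-A, 3:-B, 4:-B, 5:-A, 6:-C, 7:-B, 8:+B, 9:+C, 10:+C, 11:-C, 12:-C
Rule 3 (four of five consecutive points beyond the same 1σ limit) is satisfied at point 5.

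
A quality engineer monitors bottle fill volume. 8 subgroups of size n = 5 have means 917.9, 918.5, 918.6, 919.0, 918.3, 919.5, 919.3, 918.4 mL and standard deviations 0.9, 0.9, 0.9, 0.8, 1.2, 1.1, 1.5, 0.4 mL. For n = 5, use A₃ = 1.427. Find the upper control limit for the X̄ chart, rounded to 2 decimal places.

X̄̄ = (917.9 + 918.5 + 918.6 + 919.0 + 918.3 + 919.5 + 919.3 + 918.4) / 8 = 918.6875
s̄ = (0.9 + 0.9 + 0.9 + 0.8 + 1.2 + 1.1 + 1.5 + 0.4) / 8 = 0.9625
UCL = X̄̄ + A₃·s̄ = 918.6875 + 1.427 × 0.9625 = 920.0610

920.06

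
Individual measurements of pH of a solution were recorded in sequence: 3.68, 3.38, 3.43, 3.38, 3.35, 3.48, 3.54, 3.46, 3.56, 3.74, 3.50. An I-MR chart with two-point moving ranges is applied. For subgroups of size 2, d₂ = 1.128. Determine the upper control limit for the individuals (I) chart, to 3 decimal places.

3.824

X̄ = (3.68 + 3.38 + 3.43 + 3.38 + 3.35 + 3.48 + 3.54 + 3.46 + 3.56 + 3.74 + 3.50) / 11 = 3.5000
Moving ranges: 0.30, 0.05, 0.05, 0.03, 0.13, 0.06, 0.08, 0.10, 0.18, 0.24; M̄R̄ = 1.2200 / 10 = 0.1220
UCL = X̄ + 3·M̄R̄/d₂ = 3.5000 + 3 × 0.1220 / 1.128 = 3.8245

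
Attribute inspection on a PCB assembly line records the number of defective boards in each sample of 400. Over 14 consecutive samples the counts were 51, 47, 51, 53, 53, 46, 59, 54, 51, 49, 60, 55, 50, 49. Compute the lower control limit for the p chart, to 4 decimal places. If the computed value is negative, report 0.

p̄ = Σdᵢ / (k·n) = 728 / (14 × 400) = 0.13000
LCL = p̄ − 3·√(p̄(1−p̄)/n) = 0.13000 − 3 × 0.01682 = 0.07955

0.0796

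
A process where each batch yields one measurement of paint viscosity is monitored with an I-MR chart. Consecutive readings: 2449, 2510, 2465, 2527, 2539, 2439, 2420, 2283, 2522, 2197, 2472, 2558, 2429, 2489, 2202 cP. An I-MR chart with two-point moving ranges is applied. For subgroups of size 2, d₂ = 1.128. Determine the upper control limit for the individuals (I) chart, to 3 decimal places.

X̄ = (2449 + 2510 + 2465 + 2527 + 2539 + 2439 + 2420 + 2283 + 2522 + 2197 + 2472 + 2558 + 2429 + 2489 + 2202) / 15 = 2433.4000
Moving ranges: 61, 45, 62, 12, 100, 19, 137, 239, 325, 275, 86, 129, 60, 287; M̄R̄ = 1837.0000 / 14 = 131.2143
UCL = X̄ + 3·M̄R̄/d₂ = 2433.4000 + 3 × 131.2143 / 1.128 = 2782.3742

2782.374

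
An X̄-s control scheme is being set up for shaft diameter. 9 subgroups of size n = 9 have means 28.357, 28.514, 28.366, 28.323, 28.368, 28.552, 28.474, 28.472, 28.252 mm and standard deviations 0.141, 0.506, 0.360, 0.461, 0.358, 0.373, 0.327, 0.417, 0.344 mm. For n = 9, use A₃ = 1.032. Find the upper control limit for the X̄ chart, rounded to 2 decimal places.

X̄̄ = (28.357 + 28.514 + 28.366 + 28.323 + 28.368 + 28.552 + 28.474 + 28.472 + 28.252) / 9 = 28.4087
s̄ = (0.141 + 0.506 + 0.360 + 0.461 + 0.358 + 0.373 + 0.327 + 0.417 + 0.344) / 9 = 0.3652
UCL = X̄̄ + A₃·s̄ = 28.4087 + 1.032 × 0.3652 = 28.7856

28.79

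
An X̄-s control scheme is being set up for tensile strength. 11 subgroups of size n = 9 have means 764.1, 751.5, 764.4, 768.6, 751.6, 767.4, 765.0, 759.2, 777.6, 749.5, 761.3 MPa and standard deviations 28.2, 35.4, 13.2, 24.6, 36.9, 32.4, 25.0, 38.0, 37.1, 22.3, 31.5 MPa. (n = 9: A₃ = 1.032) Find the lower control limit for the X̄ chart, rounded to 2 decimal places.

X̄̄ = (764.1 + 751.5 + 764.4 + 768.6 + 751.6 + 767.4 + 765.0 + 759.2 + 777.6 + 749.5 + 761.3) / 11 = 761.8364
s̄ = (28.2 + 35.4 + 13.2 + 24.6 + 36.9 + 32.4 + 25.0 + 38.0 + 37.1 + 22.3 + 31.5) / 11 = 29.5091
LCL = X̄̄ − A₃·s̄ = 761.8364 − 1.032 × 29.5091 = 731.3830

731.38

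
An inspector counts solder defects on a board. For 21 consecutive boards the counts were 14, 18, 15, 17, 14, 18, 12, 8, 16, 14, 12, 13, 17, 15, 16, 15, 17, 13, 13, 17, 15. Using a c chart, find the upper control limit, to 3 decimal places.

c̄ = (14 + 18 + 15 + 17 + 14 + 18 + 12 + 8 + 16 + 14 + 12 + 13 + 17 + 15 + 16 + 15 + 17 + 13 + 13 + 17 + 15) / 21 = 309 / 21 = 14.7143
UCL = c̄ + 3√c̄ = 14.7143 + 3 × √14.7143 = 14.7143 + 3 × 3.8359 = 26.2220

26.222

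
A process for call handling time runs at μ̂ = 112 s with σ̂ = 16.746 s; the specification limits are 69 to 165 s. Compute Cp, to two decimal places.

0.96

Cp = (USL − LSL) / (6σ̂) = (165 − 69) / (6 × 16.746) = 96.0000 / 100.4760 = 0.9555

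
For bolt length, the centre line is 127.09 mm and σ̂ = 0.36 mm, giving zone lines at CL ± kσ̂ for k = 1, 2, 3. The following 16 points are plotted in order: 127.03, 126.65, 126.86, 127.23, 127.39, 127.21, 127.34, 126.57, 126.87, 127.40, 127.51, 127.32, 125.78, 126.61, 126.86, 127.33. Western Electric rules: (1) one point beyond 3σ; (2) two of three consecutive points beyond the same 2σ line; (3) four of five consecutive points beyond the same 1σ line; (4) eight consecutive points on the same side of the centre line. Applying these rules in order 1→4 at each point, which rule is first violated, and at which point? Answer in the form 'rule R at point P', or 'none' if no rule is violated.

Zone of each point (C = within 1σ̂, B = 1σ̂–2σ̂, A = 2σ̂–3σ̂, * = beyond 3σ̂; sign = side of CL): 1:-C, 2:-B, 3:-C, 4:+C, 5:+C, 6:+C, 7:+C, 8:-B, 9:-C, 10:+C, 11:+B, 12:+C, 13:-*, 14:-B, 15:-C, 16:+C
Rule 1 (one point beyond the 3σ limits) is satisfied at point 13.

rule 1 at point 13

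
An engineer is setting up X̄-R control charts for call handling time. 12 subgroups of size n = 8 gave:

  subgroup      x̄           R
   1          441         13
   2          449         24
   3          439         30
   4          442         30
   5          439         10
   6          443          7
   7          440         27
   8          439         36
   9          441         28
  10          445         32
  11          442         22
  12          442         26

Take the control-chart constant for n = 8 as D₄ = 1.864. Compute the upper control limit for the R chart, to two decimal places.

44.27

R̄ = (13 + 24 + 30 + 30 + 10 + 7 + 27 + 36 + 28 + 32 + 22 + 26) / 12 = 285.0000 / 12 = 23.7500
UCL_R = D₄·R̄ = 1.864 × 23.7500 = 44.2700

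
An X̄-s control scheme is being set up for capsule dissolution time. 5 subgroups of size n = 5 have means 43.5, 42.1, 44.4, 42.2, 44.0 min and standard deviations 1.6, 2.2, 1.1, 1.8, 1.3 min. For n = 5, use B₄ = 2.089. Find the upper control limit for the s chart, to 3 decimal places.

3.342

s̄ = (1.6 + 2.2 + 1.1 + 1.8 + 1.3) / 5 = 1.6000
UCL_s = B₄·s̄ = 2.089 × 1.6000 = 3.3424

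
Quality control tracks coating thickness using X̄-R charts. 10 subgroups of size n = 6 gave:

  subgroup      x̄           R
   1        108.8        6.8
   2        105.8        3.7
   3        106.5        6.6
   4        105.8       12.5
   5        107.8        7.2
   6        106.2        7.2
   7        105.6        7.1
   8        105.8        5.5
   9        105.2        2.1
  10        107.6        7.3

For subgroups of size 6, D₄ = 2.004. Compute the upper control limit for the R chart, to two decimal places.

R̄ = (6.8 + 3.7 + 6.6 + 12.5 + 7.2 + 7.2 + 7.1 + 5.5 + 2.1 + 7.3) / 10 = 66.0000 / 10 = 6.6000
UCL_R = D₄·R̄ = 2.004 × 6.6000 = 13.2264

13.23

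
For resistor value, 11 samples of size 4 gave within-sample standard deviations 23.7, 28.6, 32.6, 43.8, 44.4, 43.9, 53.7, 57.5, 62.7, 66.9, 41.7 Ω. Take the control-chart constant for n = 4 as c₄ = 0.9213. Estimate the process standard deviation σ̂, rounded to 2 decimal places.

s̄ = (23.7 + 28.6 + 32.6 + 43.8 + 44.4 + 43.9 + 53.7 + 57.5 + 62.7 + 66.9 + 41.7) / 11 = 45.4091
σ̂ = s̄ / c₄ = 45.4091 / 0.9213 = 49.2881

49.29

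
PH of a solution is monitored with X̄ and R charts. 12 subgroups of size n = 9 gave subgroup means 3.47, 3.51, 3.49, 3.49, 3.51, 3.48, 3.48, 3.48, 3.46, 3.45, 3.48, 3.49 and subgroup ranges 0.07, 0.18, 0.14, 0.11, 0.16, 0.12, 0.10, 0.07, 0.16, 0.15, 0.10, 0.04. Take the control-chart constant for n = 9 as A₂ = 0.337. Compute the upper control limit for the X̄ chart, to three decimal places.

3.522

X̄̄ = (3.47 + 3.51 + 3.49 + 3.49 + 3.51 + 3.48 + 3.48 + 3.48 + 3.46 + 3.45 + 3.48 + 3.49) / 12 = 41.7900 / 12 = 3.4825
R̄ = (0.07 + 0.18 + 0.14 + 0.11 + 0.16 + 0.12 + 0.10 + 0.07 + 0.16 + 0.15 + 0.10 + 0.04) / 12 = 1.4000 / 12 = 0.1167
UCL = X̄̄ + A₂·R̄ = 3.4825 + 0.337 × 0.1167 = 3.5218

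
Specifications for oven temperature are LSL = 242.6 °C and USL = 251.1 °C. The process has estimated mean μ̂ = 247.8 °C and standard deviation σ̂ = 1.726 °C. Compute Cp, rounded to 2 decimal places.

0.82

Cp = (USL − LSL) / (6σ̂) = (251.1 − 242.6) / (6 × 1.726) = 8.5000 / 10.3560 = 0.8208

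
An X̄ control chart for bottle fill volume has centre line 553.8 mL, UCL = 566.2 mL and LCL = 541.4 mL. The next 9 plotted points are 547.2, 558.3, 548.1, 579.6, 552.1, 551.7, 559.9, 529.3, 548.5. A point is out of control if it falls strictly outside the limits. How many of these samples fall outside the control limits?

2

Compare each point to [541.4, 566.2]: sample 4 = 579.6 > UCL; sample 8 = 529.3 < LCL.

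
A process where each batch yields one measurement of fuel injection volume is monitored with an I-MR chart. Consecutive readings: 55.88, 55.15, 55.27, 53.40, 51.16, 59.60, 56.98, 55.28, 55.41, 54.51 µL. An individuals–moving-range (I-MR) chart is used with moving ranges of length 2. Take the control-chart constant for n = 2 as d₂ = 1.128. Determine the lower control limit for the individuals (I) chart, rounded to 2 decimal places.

49.72

X̄ = (55.88 + 55.15 + 55.27 + 53.40 + 51.16 + 59.60 + 56.98 + 55.28 + 55.41 + 54.51) / 10 = 55.2640
Moving ranges: 0.73, 0.12, 1.87, 2.24, 8.44, 2.62, 1.70, 0.13, 0.90; M̄R̄ = 18.7500 / 9 = 2.0833
LCL = X̄ − 3·M̄R̄/d₂ = 55.2640 − 3 × 2.0833 / 1.128 = 49.7232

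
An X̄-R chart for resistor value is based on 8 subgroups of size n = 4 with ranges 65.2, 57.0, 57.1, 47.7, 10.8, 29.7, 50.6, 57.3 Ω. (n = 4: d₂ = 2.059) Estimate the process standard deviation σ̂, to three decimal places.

22.790

R̄ = (65.2 + 57.0 + 57.1 + 47.7 + 10.8 + 29.7 + 50.6 + 57.3) / 8 = 46.9250
σ̂ = R̄ / d₂ = 46.9250 / 2.059 = 22.7902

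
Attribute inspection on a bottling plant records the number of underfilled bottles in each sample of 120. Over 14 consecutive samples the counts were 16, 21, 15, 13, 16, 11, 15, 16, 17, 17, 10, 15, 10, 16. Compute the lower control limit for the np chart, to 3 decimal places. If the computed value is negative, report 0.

4.033

p̄ = Σdᵢ / (k·n) = 208 / (14 × 120) = 0.12381
LCL = np̄ − 3·√(np̄(1−p̄)) = 14.8571 − 3 × 3.6080 = 4.0331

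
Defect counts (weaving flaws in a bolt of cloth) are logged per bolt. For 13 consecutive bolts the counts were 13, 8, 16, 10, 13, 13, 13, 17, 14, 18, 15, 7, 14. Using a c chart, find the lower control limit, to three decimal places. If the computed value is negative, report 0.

2.273

c̄ = (13 + 8 + 16 + 10 + 13 + 13 + 13 + 17 + 14 + 18 + 15 + 7 + 14) / 13 = 171 / 13 = 13.1538
LCL = c̄ − 3√c̄ = 13.1538 − 3 × 3.6268 = 2.2734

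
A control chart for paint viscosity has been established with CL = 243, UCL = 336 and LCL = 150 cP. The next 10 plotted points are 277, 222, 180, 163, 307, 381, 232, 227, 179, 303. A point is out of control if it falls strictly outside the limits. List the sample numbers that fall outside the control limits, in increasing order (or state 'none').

6

Compare each point to [150, 336]: sample 6 = 381 > UCL.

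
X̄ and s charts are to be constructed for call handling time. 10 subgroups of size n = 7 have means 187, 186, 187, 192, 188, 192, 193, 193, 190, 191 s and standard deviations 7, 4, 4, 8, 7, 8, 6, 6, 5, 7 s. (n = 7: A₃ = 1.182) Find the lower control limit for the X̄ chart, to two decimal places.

182.57

X̄̄ = (187 + 186 + 187 + 192 + 188 + 192 + 193 + 193 + 190 + 191) / 10 = 189.9000
s̄ = (7 + 4 + 4 + 8 + 7 + 8 + 6 + 6 + 5 + 7) / 10 = 6.2000
LCL = X̄̄ − A₃·s̄ = 189.9000 − 1.182 × 6.2000 = 182.5716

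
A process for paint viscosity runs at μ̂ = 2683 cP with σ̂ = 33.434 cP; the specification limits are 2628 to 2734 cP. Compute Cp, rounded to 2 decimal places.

0.53

Cp = (USL − LSL) / (6σ̂) = (2734 − 2628) / (6 × 33.434) = 106.0000 / 200.6040 = 0.5284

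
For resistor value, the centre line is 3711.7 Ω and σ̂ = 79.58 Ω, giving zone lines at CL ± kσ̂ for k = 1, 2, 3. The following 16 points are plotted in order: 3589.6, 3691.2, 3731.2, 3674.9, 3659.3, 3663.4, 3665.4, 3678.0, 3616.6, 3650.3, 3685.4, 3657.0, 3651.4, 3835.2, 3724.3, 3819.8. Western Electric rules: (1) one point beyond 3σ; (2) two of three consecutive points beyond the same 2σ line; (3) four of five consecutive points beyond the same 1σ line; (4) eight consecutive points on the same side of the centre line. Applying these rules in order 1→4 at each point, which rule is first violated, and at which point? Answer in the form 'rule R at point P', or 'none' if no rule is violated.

Zone of each point (C = within 1σ̂, B = 1σ̂–2σ̂, A = 2σ̂–3σ̂, * = beyond 3σ̂; sign = side of CL): 1:-B, 2:-C, 3:+C, 4:-C, 5:-C, 6:-C, 7:-C, 8:-C, 9:-B, 10:-C, 11:-C, 12:-C, 13:-C, 14:+B, 15:+C, 16:+B
Rule 4 (eight consecutive points on the same side of the centre line) is satisfied at point 11.

rule 4 at point 11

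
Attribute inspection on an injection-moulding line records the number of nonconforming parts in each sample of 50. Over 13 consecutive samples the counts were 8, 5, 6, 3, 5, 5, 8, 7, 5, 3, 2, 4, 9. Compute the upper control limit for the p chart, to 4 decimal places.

p̄ = Σdᵢ / (k·n) = 70 / (13 × 50) = 0.10769
UCL = p̄ + 3·√(p̄(1−p̄)/n) = 0.10769 + 3 × √(0.10769×0.89231/50) = 0.10769 + 3 × 0.04384 = 0.23921

0.2392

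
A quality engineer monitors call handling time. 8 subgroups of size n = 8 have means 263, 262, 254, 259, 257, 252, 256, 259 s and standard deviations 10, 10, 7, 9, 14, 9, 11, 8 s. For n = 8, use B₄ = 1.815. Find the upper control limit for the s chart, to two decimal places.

s̄ = (10 + 10 + 7 + 9 + 14 + 9 + 11 + 8) / 8 = 9.7500
UCL_s = B₄·s̄ = 1.815 × 9.7500 = 17.6962

17.70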